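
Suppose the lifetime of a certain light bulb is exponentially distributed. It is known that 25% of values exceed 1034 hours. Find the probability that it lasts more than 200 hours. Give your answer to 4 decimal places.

e^(−λ·1034) = 0.25 ⇒ λ = −ln(0.25)/1034 = 0.00134071.
P(X > 200) = e^(−0.00134071·200) = e^(−0.26814) ≈ 0.7648.

0.7648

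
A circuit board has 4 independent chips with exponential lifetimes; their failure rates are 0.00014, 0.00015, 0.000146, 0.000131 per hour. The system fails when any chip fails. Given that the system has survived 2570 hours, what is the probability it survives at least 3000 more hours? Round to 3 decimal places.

0.183

Time to first failure ~ Exp(Σλ) with Σλ = 0.000567.
By memorylessness, P(T > 2570+3000 | T > 2570) = P(T > 3000) = e^(−0.000567·3000) ≈ 0.183.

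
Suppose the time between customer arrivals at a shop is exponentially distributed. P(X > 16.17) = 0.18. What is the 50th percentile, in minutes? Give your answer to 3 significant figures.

6.54

e^(−λ·16.17) = 0.18 ⇒ λ = −ln(0.18)/16.17 = 0.106048.
50th percentile: 1 − e^(−λt) = 0.5, t = −ln(0.5)/λ = 6.53616 minutes.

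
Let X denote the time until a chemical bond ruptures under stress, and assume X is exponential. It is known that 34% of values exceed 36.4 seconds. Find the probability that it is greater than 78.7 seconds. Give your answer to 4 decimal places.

0.0971

e^(−λ·36.4) = 0.34 ⇒ λ = −ln(0.34)/36.4 = 0.0296376.
P(X > 78.7) = e^(−0.0296376·78.7) = e^(−2.3325) ≈ 0.0971.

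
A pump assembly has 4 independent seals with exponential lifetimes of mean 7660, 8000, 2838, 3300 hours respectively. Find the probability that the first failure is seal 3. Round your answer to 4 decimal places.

0.3868

Rates: λ_i = 1/mean_i → 0.000130548, 0.000125, 0.000352361, 0.00030303; Σλ = 0.000910939.
P(seal 3 first) = λ_3/Σλ = 0.000352361/0.000910939 ≈ 0.3868.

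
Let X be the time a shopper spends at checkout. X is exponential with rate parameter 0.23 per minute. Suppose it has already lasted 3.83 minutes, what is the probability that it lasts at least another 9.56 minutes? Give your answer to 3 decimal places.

0.111

The exponential is memoryless, so the remaining time is again Exp(λ): the condition X > 3.83 is irrelevant.
P(X > 9.56) = e^(−2.1988) ≈ 0.111.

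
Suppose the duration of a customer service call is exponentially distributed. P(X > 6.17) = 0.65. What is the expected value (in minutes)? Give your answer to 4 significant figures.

14.32

e^(−λ·6.17) = 0.65 ⇒ λ = −ln(0.65)/6.17 = 0.0698189.
Mean = 1/λ = 14.3228 minutes.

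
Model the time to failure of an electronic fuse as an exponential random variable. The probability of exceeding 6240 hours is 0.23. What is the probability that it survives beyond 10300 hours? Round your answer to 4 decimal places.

0.0884

e^(−λ·6240) = 0.23 ⇒ λ = −ln(0.23)/6240 = 0.000235525.
P(X > 10300) = e^(−0.000235525·10300) = e^(−2.4259) ≈ 0.0884.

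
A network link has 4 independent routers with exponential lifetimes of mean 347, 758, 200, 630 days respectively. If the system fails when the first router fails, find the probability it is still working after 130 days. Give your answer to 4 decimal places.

0.2460

The first failure time is exponential with rate Σλ_i = 1/347 + 1/758 + 1/200 + 1/630 = 0.0107884 per day.
P(min > 130) = e^(−0.0107884·130) = e^(−1.4025) ≈ 0.2460.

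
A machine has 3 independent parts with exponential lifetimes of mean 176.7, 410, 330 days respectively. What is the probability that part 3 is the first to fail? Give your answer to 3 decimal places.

Rates: λ_i = 1/mean_i → 0.00565931, 0.00243902, 0.0030303; Σλ = 0.0111286.
P(part 3 first) = λ_3/Σλ = 0.0030303/0.0111286 ≈ 0.272.

0.272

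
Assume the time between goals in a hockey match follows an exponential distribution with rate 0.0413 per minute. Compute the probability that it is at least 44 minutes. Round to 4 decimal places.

0.1625

P(X > 44) = e^(−λ·44) = e^(−1.8172) ≈ 0.1625.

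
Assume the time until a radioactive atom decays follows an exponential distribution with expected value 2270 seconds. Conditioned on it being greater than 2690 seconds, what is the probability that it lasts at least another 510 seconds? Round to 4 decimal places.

The rate is λ = 1/2270 = 0.000440529 per second.
The exponential is memoryless, so the remaining time is again Exp(λ): the condition X > 2690 is irrelevant.
P(X > 510) = e^(−0.22467) ≈ 0.7988.

0.7988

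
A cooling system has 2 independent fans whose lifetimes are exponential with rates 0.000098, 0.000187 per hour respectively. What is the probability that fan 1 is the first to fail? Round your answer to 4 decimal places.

0.3439

The time to first failure is exponential with rate Σλ = 0.000098 + 0.000187 = 0.000285.
P(fan 1 first) = λ_1/Σλ = 0.000098/0.000285 ≈ 0.3439.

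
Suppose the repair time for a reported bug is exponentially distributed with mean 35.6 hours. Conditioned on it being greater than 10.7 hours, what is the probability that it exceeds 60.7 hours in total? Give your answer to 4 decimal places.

The rate is λ = 1/35.6 = 0.0280899 per hour.
The exponential is memoryless, so the remaining time is again Exp(λ): the condition X > 10.7 is irrelevant.
P(X > 50) = e^(−1.4045) ≈ 0.2455.

0.2455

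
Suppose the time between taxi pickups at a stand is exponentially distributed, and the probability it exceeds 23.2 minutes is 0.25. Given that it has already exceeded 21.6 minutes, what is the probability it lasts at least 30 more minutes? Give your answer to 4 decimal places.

From e^(−λ·23.2) = 0.25, λ = −ln(0.25)/23.2 = 0.0597541.
Memoryless: P(X > 21.6+30 | X > 21.6) = P(X > 30) = e^(−0.0597541·30) ≈ 0.1665.

0.1665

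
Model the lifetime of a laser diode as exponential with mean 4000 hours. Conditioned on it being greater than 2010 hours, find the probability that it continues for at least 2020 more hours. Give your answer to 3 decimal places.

0.604

The rate is λ = 1/4000 = 0.00025 per hour.
The exponential is memoryless, so the remaining time is again Exp(λ): the condition X > 2010 is irrelevant.
P(X > 2020) = e^(−0.505) ≈ 0.604.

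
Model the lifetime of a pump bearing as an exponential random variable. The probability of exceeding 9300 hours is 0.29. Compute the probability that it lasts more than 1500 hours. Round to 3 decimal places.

0.819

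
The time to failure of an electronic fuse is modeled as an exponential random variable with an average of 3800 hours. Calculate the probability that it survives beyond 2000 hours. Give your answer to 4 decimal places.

The rate is λ = 1/3800 = 0.000263158 per hour.
P(X > 2000) = e^(−λ·2000) = e^(−0.52632) ≈ 0.5908.

0.5908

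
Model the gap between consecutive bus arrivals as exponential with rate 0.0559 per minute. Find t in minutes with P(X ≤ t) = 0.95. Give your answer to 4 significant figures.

Set 1 − e^(−λt) = 0.95, so t = −ln(0.05)/λ = 2.9957/0.0559 ≈ 53.5909 minutes.

53.59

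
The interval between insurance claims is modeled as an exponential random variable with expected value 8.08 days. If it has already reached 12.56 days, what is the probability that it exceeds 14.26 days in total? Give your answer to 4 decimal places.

0.8103

The rate is λ = 1/8.08 = 0.123762 per day.
The exponential is memoryless, so the remaining time is again Exp(λ): the condition X > 12.56 is irrelevant.
P(X > 1.7) = e^(−0.2104) ≈ 0.8103.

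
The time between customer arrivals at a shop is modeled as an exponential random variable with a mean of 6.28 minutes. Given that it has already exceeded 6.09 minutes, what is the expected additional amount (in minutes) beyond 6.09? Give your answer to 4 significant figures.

The rate is λ = 1/6.28 = 0.159236 per minute.
By memorylessness, the remaining amount past any threshold is again Exp(λ) with mean 1/λ = 6.28 minutes.

6.280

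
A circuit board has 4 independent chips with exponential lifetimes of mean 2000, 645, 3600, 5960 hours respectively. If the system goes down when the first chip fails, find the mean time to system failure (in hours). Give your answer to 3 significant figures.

401

The first failure time is exponential with rate Σλ_i = 1/2000 + 1/645 + 1/3600 + 1/5960 = 0.00249595 per hour.
E[min] = 1/Σλ = 1/0.00249595 = 400.649 hours.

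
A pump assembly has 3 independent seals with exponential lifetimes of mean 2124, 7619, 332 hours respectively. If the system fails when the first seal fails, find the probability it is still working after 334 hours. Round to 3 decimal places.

The first failure time is exponential with rate Σλ_i = 1/2124 + 1/7619 + 1/332 = 0.00361411 per hour.
P(min > 334) = e^(−0.00361411·334) = e^(−1.2071) ≈ 0.299.

0.299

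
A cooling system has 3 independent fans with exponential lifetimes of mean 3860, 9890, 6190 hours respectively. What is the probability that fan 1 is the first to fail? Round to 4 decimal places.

0.4966

Rates: λ_i = 1/mean_i → 0.000259067, 0.000101112, 0.000161551; Σλ = 0.00052173.
P(fan 1 first) = λ_1/Σλ = 0.000259067/0.00052173 ≈ 0.4966.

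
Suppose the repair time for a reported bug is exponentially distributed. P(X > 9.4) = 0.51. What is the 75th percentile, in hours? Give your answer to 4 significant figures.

19.35

e^(−λ·9.4) = 0.51 ⇒ λ = −ln(0.51)/9.4 = 0.0716324.
75th percentile: 1 − e^(−λt) = 0.75, t = −ln(0.25)/λ = 19.3529 hours.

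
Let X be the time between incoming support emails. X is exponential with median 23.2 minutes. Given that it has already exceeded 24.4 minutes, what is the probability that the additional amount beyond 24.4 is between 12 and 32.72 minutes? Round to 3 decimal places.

0.322

For an exponential, median = ln(2)/λ, so λ = ln 2 / 23.2 = 0.029877 per minute.
Memoryless: the residual past 24.4 is again Exp(λ).
P(12 < residual < 32.72) = e^(−λ·12) − e^(−λ·32.72) = 0.69871 − 0.37622 ≈ 0.322.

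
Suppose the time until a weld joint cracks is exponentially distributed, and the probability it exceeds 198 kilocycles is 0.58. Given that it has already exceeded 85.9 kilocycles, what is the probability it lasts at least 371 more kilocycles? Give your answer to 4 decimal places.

From e^(−λ·198) = 0.58, λ = −ln(0.58)/198 = 0.00275115.
Memoryless: P(X > 85.9+371 | X > 85.9) = P(X > 371) = e^(−0.00275115·371) ≈ 0.3604.

0.3604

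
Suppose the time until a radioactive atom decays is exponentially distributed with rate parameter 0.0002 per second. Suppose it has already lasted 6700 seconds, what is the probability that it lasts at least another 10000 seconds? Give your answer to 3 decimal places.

By the memoryless property, P(X > 6700+10000 | X > 6700) = P(X > 10000).
P(X > 10000) = e^(−2) ≈ 0.135.

0.135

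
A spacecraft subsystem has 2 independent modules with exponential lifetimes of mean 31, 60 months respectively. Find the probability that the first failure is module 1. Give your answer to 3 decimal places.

Rates: λ_i = 1/mean_i → 0.0322581, 0.0166667; Σλ = 0.0489247.
P(module 1 first) = λ_1/Σλ = 0.0322581/0.0489247 ≈ 0.659.

0.659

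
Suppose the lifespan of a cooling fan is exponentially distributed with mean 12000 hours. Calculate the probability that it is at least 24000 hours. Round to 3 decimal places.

The rate is λ = 1/12000 = 0.0000833333 per hour.
P(X > 24000) = e^(−λ·24000) = e^(−2) ≈ 0.135.

0.135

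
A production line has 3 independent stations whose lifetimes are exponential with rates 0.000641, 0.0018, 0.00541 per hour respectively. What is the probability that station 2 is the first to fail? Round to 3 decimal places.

0.229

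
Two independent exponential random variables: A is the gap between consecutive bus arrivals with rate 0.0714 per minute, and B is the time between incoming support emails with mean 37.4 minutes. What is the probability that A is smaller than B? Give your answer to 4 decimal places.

0.7275

λ_1 = 0.0714, λ_2 = 1/37.4 = 0.026738.
For independent exponentials, P(A < B) = λ_1/(λ_1+λ_2) = 0.0714/0.098138 ≈ 0.7275.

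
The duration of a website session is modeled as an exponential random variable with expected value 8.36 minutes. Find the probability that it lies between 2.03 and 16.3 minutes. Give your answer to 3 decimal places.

0.642

The rate is λ = 1/8.36 = 0.119617 per minute.
P(2.03 < X < 16.3) = e^(−λ·2.03) − e^(−λ·16.3) = 0.78441 − 0.14231 ≈ 0.642.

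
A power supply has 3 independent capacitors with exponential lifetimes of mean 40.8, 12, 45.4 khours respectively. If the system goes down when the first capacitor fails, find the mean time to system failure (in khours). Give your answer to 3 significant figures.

The first failure time is exponential with rate Σλ_i = 1/40.8 + 1/12 + 1/45.4 = 0.12987 per khour.
E[min] = 1/Σλ = 1/0.12987 = 7.70003 khours.

7.70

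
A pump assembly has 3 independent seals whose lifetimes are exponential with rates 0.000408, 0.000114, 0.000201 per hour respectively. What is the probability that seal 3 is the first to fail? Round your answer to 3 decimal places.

The time to first failure is exponential with rate Σλ = 0.000408 + 0.000114 + 0.000201 = 0.000723.
P(seal 3 first) = λ_3/Σλ = 0.000201/0.000723 ≈ 0.278.

0.278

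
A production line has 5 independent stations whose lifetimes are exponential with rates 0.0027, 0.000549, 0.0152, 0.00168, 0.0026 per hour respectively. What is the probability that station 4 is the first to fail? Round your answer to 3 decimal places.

0.074

The time to first failure is exponential with rate Σλ = 0.0027 + 0.000549 + 0.0152 + 0.00168 + 0.0026 = 0.022729.
P(station 4 first) = λ_4/Σλ = 0.00168/0.022729 ≈ 0.074.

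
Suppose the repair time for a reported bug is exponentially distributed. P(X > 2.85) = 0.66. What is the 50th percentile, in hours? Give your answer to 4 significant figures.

4.754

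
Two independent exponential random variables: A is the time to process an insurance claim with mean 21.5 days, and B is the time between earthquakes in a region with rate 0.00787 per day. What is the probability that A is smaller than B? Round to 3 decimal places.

0.855

λ_1 = 1/21.5 = 0.0465116, λ_2 = 0.00787.
For independent exponentials, P(A < B) = λ_1/(λ_1+λ_2) = 0.0465116/0.0543816 ≈ 0.855.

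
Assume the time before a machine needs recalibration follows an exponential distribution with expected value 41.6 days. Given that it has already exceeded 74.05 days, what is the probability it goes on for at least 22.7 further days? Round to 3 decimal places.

0.579

The rate is λ = 1/41.6 = 0.0240385 per day.
P(X > s+t | X > s) = e^(−λ(s+t))/e^(−λs) = e^(−λt), independent of s = 74.05.
P(X > 22.7) = e^(−0.54567) ≈ 0.579.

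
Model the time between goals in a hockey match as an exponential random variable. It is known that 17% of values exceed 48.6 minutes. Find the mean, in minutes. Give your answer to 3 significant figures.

27.4

e^(−λ·48.6) = 0.17 ⇒ λ = −ln(0.17)/48.6 = 0.03646.
Mean = 1/λ = 27.4273 minutes.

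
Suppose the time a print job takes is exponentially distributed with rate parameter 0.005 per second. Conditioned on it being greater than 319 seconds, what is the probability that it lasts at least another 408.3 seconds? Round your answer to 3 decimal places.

0.130

The exponential is memoryless, so the remaining time is again Exp(λ): the condition X > 319 is irrelevant.
P(X > 408.3) = e^(−2.0415) ≈ 0.130.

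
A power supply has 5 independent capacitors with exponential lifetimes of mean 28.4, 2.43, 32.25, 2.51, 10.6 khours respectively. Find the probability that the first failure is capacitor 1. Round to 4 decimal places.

0.0363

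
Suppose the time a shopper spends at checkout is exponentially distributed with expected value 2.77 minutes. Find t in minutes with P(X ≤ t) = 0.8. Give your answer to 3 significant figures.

4.46

The rate is λ = 1/2.77 = 0.361011 per minute.
Set 1 − e^(−λt) = 0.8, so t = −ln(0.2)/λ = 1.6094/0.361011 ≈ 4.45814 minutes.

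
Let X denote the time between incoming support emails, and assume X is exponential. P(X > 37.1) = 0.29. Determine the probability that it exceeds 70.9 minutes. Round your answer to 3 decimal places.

e^(−λ·37.1) = 0.29 ⇒ λ = −ln(0.29)/37.1 = 0.0333659.
P(X > 70.9) = e^(−0.0333659·70.9) = e^(−2.3656) ≈ 0.094.

0.094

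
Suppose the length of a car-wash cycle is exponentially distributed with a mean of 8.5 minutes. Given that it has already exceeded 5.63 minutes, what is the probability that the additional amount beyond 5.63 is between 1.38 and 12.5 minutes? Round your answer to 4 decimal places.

0.6204

The rate is λ = 1/8.5 = 0.117647 per minute.
Memoryless: the residual past 5.63 is again Exp(λ).
P(1.38 < residual < 12.5) = e^(−λ·1.38) − e^(−λ·12.5) = 0.85014 − 0.22979 ≈ 0.6204.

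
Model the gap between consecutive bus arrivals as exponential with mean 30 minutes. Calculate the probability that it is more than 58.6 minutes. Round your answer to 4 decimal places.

The rate is λ = 1/30 = 0.0333333 per minute.
P(X > 58.6) = e^(−λ·58.6) = e^(−1.9533) ≈ 0.1418.

0.1418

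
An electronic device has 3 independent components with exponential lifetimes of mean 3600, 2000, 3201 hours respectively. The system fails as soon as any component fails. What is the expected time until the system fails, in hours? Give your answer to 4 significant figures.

The first failure time is exponential with rate Σλ_i = 1/3600 + 1/2000 + 1/3201 = 0.00109018 per hour.
E[min] = 1/Σλ = 1/0.00109018 = 917.28 hours.

917.3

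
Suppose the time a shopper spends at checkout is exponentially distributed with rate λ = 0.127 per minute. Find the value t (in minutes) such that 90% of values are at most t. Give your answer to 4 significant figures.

18.13

Set 1 − e^(−λt) = 0.9, so t = −ln(0.1)/λ = 2.3026/0.127 ≈ 18.1306 minutes.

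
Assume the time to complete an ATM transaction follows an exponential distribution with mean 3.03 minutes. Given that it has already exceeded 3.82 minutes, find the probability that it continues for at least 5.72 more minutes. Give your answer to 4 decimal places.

0.1514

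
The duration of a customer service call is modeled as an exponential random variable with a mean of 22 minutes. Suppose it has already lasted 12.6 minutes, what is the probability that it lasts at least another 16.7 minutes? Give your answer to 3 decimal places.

0.468

The rate is λ = 1/22 = 0.0454545 per minute.
The exponential is memoryless, so the remaining time is again Exp(λ): the condition X > 12.6 is irrelevant.
P(X > 16.7) = e^(−0.75909) ≈ 0.468.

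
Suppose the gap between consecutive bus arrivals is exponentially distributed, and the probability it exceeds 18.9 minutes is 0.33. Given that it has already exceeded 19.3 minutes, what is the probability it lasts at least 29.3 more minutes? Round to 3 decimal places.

0.179

From e^(−λ·18.9) = 0.33, λ = −ln(0.33)/18.9 = 0.0586594.
Memoryless: P(X > 19.3+29.3 | X > 19.3) = P(X > 29.3) = e^(−0.0586594·29.3) ≈ 0.179.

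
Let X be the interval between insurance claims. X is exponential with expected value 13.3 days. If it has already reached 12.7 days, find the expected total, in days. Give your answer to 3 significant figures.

The rate is λ = 1/13.3 = 0.075188 per day.
By memorylessness, E[X | X > 12.7] = 12.7 + 1/λ = 12.7 + 13.3 = 26 days.

26.0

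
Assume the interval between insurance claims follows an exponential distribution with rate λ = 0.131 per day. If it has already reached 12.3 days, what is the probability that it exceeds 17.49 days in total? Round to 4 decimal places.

The exponential is memoryless, so the remaining time is again Exp(λ): the condition X > 12.3 is irrelevant.
P(X > 5.19) = e^(−0.67989) ≈ 0.5067.

0.5067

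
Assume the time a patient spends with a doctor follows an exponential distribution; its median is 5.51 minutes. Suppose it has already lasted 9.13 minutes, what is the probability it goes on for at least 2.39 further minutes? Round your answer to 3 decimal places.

For an exponential, median = ln(2)/λ, so λ = ln 2 / 5.51 = 0.125798 per minute.
By the memoryless property, P(X > 9.13+2.39 | X > 9.13) = P(X > 2.39).
P(X > 2.39) = e^(−0.30066) ≈ 0.740.

0.740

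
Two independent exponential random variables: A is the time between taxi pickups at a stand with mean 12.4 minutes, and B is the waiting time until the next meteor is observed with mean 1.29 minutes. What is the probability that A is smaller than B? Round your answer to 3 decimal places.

λ_1 = 1/12.4 = 0.0806452, λ_2 = 1/1.29 = 0.775194.
For independent exponentials, P(A < B) = λ_1/(λ_1+λ_2) = 0.0806452/0.855839 ≈ 0.094.

0.094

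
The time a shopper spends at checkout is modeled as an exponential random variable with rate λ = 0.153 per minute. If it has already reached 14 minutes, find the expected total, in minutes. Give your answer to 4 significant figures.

20.54

By memorylessness, E[X | X > 14] = 14 + 1/λ = 14 + 6.53595 = 20.5359 minutes.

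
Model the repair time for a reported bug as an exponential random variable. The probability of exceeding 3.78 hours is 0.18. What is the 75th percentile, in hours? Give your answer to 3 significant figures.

e^(−λ·3.78) = 0.18 ⇒ λ = −ln(0.18)/3.78 = 0.45365.
75th percentile: 1 − e^(−λt) = 0.75, t = −ln(0.25)/λ = 3.05587 hours.

3.06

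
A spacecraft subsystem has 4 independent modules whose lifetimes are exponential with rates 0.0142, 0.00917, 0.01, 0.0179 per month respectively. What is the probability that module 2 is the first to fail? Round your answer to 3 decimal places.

0.179

The time to first failure is exponential with rate Σλ = 0.0142 + 0.00917 + 0.01 + 0.0179 = 0.05127.
P(module 2 first) = λ_2/Σλ = 0.00917/0.05127 ≈ 0.179.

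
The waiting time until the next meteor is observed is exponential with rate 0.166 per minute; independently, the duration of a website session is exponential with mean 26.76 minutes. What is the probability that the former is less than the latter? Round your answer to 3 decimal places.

λ_1 = 0.166, λ_2 = 1/26.76 = 0.0373692.
For independent exponentials, P(the former < the latter) = λ_1/(λ_1+λ_2) = 0.166/0.203369 ≈ 0.816.

0.816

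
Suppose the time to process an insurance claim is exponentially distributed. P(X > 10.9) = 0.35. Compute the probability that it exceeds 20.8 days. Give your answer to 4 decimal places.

0.1349

e^(−λ·10.9) = 0.35 ⇒ λ = −ln(0.35)/10.9 = 0.096314.
P(X > 20.8) = e^(−0.096314·20.8) = e^(−2.0033) ≈ 0.1349.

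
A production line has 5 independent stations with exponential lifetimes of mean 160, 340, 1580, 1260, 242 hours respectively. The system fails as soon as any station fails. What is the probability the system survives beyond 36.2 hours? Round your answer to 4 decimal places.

0.5863

The first failure time is exponential with rate Σλ_i = 1/160 + 1/340 + 1/1580 + 1/1260 + 1/242 = 0.01475 per hour.
P(min > 36.2) = e^(−0.01475·36.2) = e^(−0.53395) ≈ 0.5863.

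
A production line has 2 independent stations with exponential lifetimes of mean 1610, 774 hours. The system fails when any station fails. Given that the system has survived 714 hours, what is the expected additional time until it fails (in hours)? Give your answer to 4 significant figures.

522.7

First-failure rate Σλ = 1/1610 + 1/774 = 0.00191311.
By memorylessness the expected residual is 1/Σλ = 522.71 hours, regardless of the 714 already elapsed.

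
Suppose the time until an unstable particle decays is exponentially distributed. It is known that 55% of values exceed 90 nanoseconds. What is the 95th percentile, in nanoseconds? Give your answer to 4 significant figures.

451.0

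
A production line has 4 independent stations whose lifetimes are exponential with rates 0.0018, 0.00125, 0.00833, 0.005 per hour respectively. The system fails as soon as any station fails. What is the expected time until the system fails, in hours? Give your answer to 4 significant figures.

61.05

The time to first failure is exponential with rate Σλ = 0.0018 + 0.00125 + 0.00833 + 0.005 = 0.01638.
E[min] = 1/Σλ = 1/0.01638 = 61.0501 hours.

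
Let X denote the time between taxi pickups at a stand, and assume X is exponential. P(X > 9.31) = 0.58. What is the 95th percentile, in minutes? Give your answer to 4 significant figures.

51.20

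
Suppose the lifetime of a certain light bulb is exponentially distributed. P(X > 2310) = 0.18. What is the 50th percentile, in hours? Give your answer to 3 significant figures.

934

e^(−λ·2310) = 0.18 ⇒ λ = −ln(0.18)/2310 = 0.000742337.
50th percentile: 1 − e^(−λt) = 0.5, t = −ln(0.5)/λ = 933.737 hours.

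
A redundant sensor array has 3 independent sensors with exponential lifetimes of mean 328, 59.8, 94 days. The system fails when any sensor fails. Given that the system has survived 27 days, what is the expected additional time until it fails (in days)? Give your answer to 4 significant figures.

First-failure rate Σλ = 1/328 + 1/59.8 + 1/94 = 0.0304095.
By memorylessness the expected residual is 1/Σλ = 32.8845 days, regardless of the 27 already elapsed.

32.88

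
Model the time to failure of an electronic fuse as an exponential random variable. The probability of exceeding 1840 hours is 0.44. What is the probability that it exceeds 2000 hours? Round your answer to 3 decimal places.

0.410

e^(−λ·1840) = 0.44 ⇒ λ = −ln(0.44)/1840 = 0.000446185.
P(X > 2000) = e^(−0.000446185·2000) = e^(−0.89237) ≈ 0.410.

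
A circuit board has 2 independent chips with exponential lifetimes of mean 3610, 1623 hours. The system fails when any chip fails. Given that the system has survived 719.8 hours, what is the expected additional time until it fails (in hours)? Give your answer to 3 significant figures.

1120

First-failure rate Σλ = 1/3610 + 1/1623 = 0.000893151.
By memorylessness the expected residual is 1/Σλ = 1119.63 hours, regardless of the 719.8 already elapsed.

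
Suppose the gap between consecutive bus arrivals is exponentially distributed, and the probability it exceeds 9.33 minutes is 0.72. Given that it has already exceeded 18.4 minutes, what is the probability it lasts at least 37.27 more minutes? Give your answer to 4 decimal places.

0.2692

From e^(−λ·9.33) = 0.72, λ = −ln(0.72)/9.33 = 0.0352094.
Memoryless: P(X > 18.4+37.27 | X > 18.4) = P(X > 37.27) = e^(−0.0352094·37.27) ≈ 0.2692.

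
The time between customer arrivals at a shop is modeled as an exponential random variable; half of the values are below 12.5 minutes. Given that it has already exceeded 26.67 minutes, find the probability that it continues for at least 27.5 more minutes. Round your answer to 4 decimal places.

0.2176

For an exponential, median = ln(2)/λ, so λ = ln 2 / 12.5 = 0.0554518 per minute.
By the memoryless property, P(X > 26.67+27.5 | X > 26.67) = P(X > 27.5).
P(X > 27.5) = e^(−1.5249) ≈ 0.2176.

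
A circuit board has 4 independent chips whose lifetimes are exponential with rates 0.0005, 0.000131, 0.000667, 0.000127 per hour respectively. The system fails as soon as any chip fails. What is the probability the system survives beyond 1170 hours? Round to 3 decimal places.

0.189

The time to first failure is exponential with rate Σλ = 0.0005 + 0.000131 + 0.000667 + 0.000127 = 0.001425.
P(min > 1170) = e^(−0.001425·1170) = e^(−1.6673) ≈ 0.189.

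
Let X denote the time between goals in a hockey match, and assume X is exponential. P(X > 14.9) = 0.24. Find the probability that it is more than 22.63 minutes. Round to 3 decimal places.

e^(−λ·14.9) = 0.24 ⇒ λ = −ln(0.24)/14.9 = 0.0957796.
P(X > 22.63) = e^(−0.0957796·22.63) = e^(−2.1675) ≈ 0.114.

0.114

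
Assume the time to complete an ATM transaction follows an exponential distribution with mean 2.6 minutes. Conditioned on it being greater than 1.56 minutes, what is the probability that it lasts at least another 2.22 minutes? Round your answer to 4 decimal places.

0.4258

The rate is λ = 1/2.6 = 0.384615 per minute.
P(X > s+t | X > s) = e^(−λ(s+t))/e^(−λs) = e^(−λt), independent of s = 1.56.
P(X > 2.22) = e^(−0.85385) ≈ 0.4258.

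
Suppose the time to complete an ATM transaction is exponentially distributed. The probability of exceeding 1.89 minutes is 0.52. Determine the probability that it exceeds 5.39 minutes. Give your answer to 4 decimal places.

e^(−λ·1.89) = 0.52 ⇒ λ = −ln(0.52)/1.89 = 0.345993.
P(X > 5.39) = e^(−0.345993·5.39) = e^(−1.8649) ≈ 0.1549.

0.1549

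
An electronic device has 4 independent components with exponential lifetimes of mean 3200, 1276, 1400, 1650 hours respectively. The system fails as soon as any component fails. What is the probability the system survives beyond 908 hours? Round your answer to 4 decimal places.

The first failure time is exponential with rate Σλ_i = 1/3200 + 1/1276 + 1/1400 + 1/1650 = 0.00241655 per hour.
P(min > 908) = e^(−0.00241655·908) = e^(−2.1942) ≈ 0.1114.

0.1114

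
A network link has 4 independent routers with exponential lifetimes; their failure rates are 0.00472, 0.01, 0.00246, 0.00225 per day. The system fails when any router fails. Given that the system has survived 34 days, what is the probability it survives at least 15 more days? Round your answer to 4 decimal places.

0.7472

Time to first failure ~ Exp(Σλ) with Σλ = 0.01943.
By memorylessness, P(T > 34+15 | T > 34) = P(T > 15) = e^(−0.01943·15) ≈ 0.7472.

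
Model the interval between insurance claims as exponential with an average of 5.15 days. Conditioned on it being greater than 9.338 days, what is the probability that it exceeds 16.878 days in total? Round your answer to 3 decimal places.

0.231

The rate is λ = 1/5.15 = 0.194175 per day.
By the memoryless property, P(X > 9.338+7.54 | X > 9.338) = P(X > 7.54).
P(X > 7.54) = e^(−1.4641) ≈ 0.231.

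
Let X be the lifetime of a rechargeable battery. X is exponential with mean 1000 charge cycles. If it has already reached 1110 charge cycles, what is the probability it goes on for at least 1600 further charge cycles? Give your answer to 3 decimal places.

The rate is λ = 1/1000 = 0.001 per charge cycle.
By the memoryless property, P(X > 1110+1600 | X > 1110) = P(X > 1600).
P(X > 1600) = e^(−1.6) ≈ 0.202.

0.202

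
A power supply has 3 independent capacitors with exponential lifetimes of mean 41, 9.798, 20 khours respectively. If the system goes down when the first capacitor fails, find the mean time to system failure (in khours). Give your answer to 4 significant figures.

5.667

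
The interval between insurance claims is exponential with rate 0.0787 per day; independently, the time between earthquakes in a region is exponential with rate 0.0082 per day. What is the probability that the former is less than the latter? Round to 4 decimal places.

0.9056

λ_1 = 0.0787, λ_2 = 0.0082.
For independent exponentials, P(the former < the latter) = λ_1/(λ_1+λ_2) = 0.0787/0.0869 ≈ 0.9056.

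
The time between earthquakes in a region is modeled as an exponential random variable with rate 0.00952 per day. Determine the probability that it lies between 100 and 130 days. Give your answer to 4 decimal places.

0.0959

P(100 < X < 130) = e^(−λ·100) − e^(−λ·130) = 0.38597 − 0.29008 ≈ 0.0959.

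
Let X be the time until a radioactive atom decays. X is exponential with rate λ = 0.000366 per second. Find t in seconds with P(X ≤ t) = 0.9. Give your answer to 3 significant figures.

Set 1 − e^(−λt) = 0.9, so t = −ln(0.1)/λ = 2.3026/0.000366 ≈ 6291.22 seconds.

6290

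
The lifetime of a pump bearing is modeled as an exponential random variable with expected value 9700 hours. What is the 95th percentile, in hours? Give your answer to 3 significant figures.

29100

The rate is λ = 1/9700 = 0.000103093 per hour.
Set 1 − e^(−λt) = 0.95, so t = −ln(0.05)/λ = 2.9957/0.000103093 ≈ 29058.6 hours.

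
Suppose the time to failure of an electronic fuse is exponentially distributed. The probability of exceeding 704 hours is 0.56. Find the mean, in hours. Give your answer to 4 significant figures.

1214

e^(−λ·704) = 0.56 ⇒ λ = −ln(0.56)/704 = 0.000823606.
Mean = 1/λ = 1214.17 hours.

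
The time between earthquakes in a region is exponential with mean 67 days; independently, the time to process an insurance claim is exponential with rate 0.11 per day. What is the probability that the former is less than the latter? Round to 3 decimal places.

0.119

λ_1 = 1/67 = 0.0149254, λ_2 = 0.11.
For independent exponentials, P(the former < the latter) = λ_1/(λ_1+λ_2) = 0.0149254/0.124925 ≈ 0.119.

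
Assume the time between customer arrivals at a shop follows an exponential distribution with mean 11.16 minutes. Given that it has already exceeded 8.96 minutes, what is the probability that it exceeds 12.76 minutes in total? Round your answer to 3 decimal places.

The rate is λ = 1/11.16 = 0.0896057 per minute.
P(X > s+t | X > s) = e^(−λ(s+t))/e^(−λs) = e^(−λt), independent of s = 8.96.
P(X > 3.8) = e^(−0.3405) ≈ 0.711.

0.711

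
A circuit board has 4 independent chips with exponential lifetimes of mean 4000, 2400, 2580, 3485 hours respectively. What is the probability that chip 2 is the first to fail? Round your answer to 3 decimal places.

Rates: λ_i = 1/mean_i → 0.00025, 0.000416667, 0.000387597, 0.000286944; Σλ = 0.00134121.
P(chip 2 first) = λ_2/Σλ = 0.000416667/0.00134121 ≈ 0.311.

0.311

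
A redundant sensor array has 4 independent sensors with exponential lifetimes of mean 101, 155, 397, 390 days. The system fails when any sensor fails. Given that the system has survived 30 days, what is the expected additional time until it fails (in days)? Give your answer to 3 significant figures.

46.7

First-failure rate Σλ = 1/101 + 1/155 + 1/397 + 1/390 = 0.0214356.
By memorylessness the expected residual is 1/Σλ = 46.6514 days, regardless of the 30 already elapsed.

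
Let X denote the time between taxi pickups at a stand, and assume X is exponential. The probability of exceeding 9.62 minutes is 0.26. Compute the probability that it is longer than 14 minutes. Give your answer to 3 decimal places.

e^(−λ·9.62) = 0.26 ⇒ λ = −ln(0.26)/9.62 = 0.140028.
P(X > 14) = e^(−0.140028·14) = e^(−1.9604) ≈ 0.141.

0.141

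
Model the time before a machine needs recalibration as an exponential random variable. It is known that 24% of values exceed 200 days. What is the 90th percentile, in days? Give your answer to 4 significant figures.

322.7

e^(−λ·200) = 0.24 ⇒ λ = −ln(0.24)/200 = 0.00713558.
90th percentile: 1 − e^(−λt) = 0.9, t = −ln(0.1)/λ = 322.691 days.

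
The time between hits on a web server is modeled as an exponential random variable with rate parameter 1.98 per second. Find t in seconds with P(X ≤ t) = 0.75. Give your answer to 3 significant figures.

Set 1 − e^(−λt) = 0.75, so t = −ln(0.25)/λ = 1.3863/1.98 ≈ 0.700149 seconds.

0.700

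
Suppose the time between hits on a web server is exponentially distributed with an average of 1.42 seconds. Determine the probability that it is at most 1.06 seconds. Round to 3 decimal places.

0.526

The rate is λ = 1/1.42 = 0.704225 per second.
P(X ≤ 1.06) = 1 − e^(−λ·1.06) = 1 − e^(−0.74648) ≈ 0.526.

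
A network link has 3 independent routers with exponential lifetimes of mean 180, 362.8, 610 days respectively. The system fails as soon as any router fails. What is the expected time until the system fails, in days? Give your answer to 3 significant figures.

The first failure time is exponential with rate Σλ_i = 1/180 + 1/362.8 + 1/610 = 0.00995124 per day.
E[min] = 1/Σλ = 1/0.00995124 = 100.49 days.

100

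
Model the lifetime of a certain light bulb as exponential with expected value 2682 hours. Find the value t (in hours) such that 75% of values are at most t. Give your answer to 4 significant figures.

3718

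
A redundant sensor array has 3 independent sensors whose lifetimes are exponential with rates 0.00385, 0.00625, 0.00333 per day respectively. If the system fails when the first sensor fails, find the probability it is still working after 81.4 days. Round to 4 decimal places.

The time to first failure is exponential with rate Σλ = 0.00385 + 0.00625 + 0.00333 = 0.01343.
P(min > 81.4) = e^(−0.01343·81.4) = e^(−1.0932) ≈ 0.3351.

0.3351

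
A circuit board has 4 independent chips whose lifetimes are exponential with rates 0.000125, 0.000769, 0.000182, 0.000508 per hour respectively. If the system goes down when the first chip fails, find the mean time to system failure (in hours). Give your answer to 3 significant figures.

631

The time to first failure is exponential with rate Σλ = 0.000125 + 0.000769 + 0.000182 + 0.000508 = 0.001584.
E[min] = 1/Σλ = 1/0.001584 = 631.313 hours.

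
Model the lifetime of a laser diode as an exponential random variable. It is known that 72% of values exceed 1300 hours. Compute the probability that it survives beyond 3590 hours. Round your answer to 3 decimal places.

0.404

e^(−λ·1300) = 0.72 ⇒ λ = −ln(0.72)/1300 = 0.000252695.
P(X > 3590) = e^(−0.000252695·3590) = e^(−0.90718) ≈ 0.404.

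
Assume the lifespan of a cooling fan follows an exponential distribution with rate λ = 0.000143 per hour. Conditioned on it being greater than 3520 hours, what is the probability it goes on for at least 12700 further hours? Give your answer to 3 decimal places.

0.163

By the memoryless property, P(X > 3520+12700 | X > 3520) = P(X > 12700).
P(X > 12700) = e^(−1.8161) ≈ 0.163.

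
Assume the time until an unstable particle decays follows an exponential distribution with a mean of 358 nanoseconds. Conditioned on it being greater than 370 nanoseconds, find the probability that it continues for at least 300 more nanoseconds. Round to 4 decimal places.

The rate is λ = 1/358 = 0.0027933 per nanosecond.
By the memoryless property, P(X > 370+300 | X > 370) = P(X > 300).
P(X > 300) = e^(−0.83799) ≈ 0.4326.

0.4326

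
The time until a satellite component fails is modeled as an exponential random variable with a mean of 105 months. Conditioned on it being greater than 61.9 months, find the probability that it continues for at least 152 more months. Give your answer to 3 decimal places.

The rate is λ = 1/105 = 0.00952381 per month.
The exponential is memoryless, so the remaining time is again Exp(λ): the condition X > 61.9 is irrelevant.
P(X > 152) = e^(−1.4476) ≈ 0.235.

0.235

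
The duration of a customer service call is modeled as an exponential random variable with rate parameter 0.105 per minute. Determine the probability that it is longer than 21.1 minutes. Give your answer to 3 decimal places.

0.109

P(X > 21.1) = e^(−λ·21.1) = e^(−2.2155) ≈ 0.109.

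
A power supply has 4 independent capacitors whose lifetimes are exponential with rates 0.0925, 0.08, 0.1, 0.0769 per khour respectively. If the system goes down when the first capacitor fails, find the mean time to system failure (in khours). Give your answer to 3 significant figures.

2.86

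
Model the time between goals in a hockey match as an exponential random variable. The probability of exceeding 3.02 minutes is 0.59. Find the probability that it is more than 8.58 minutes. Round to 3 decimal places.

0.223

e^(−λ·3.02) = 0.59 ⇒ λ = −ln(0.59)/3.02 = 0.174713.
P(X > 8.58) = e^(−0.174713·8.58) = e^(−1.499) ≈ 0.223.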